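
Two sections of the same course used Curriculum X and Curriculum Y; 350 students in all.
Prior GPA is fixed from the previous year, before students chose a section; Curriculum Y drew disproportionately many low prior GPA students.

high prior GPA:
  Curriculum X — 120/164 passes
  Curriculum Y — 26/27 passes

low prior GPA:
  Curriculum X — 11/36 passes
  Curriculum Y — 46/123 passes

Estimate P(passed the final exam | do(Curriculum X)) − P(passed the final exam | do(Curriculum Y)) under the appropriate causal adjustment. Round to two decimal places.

Prior GPA band is set before the teaching method has any effect — it is not caused by the teaching method — and it independently drives the outcome. That makes it a confounder, so the causal comparison is within prior GPA band levels.
Adjusting over the population distribution of prior GPA band: 0.546·(0.732−0.963) + 0.454·(0.306−0.374) = -0.157.

-0.16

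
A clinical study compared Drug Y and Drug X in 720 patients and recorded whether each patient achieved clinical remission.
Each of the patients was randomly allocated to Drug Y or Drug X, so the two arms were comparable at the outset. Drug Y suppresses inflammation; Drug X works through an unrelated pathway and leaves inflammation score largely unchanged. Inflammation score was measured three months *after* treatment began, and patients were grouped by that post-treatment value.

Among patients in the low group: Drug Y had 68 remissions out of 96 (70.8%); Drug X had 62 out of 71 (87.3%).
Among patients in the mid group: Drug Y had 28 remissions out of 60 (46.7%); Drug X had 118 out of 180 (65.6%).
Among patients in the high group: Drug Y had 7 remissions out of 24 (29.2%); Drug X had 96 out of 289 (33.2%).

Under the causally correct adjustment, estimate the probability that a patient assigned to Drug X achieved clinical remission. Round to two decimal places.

Inflammation score is recorded after the drug and is itself shifted by it — it sits on the causal path from drug to outcome. Conditioning on a mediator would strip out part of the effect we want; the pooled comparison gives the total causal effect.
So P(outcome | do(Drug X)) is just the pooled rate for Drug X: 276/540 = 0.511.

0.51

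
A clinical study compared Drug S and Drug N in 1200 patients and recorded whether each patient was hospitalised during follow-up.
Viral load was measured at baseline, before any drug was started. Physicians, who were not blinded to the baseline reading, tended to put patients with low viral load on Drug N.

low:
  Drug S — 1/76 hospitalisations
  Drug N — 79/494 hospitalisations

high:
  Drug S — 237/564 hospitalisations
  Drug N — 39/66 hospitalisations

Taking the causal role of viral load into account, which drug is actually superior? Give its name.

Drug S

Within every viral load level Drug S has the lower rate, yet pooled Drug N does — Simpson's reversal.
Viral load is set before the drug has any effect — it is not caused by the drug — and it independently drives the outcome. That makes it a confounder, so the causal comparison is within viral load levels.
Within each level — low: 1.3% vs 16.0%; high: 42.0% vs 59.1% — Drug S is lower every time.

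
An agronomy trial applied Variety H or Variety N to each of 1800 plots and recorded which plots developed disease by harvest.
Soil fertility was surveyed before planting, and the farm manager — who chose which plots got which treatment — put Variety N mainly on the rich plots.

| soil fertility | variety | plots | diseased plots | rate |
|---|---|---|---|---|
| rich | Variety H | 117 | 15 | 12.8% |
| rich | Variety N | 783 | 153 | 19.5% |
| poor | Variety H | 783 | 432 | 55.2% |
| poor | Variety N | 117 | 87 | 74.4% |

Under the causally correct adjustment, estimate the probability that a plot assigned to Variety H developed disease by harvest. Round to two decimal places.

Since soil fertility is a pre-existing factor (not a product of the variety) and it affects the outcome on its own, it is a confounder. The stratified rates, not the pooled rate, identify the causal effect.
Standardising Variety H to the population soil fertility mix: 0.500·15/117 + 0.500·432/783 = 0.340.

0.34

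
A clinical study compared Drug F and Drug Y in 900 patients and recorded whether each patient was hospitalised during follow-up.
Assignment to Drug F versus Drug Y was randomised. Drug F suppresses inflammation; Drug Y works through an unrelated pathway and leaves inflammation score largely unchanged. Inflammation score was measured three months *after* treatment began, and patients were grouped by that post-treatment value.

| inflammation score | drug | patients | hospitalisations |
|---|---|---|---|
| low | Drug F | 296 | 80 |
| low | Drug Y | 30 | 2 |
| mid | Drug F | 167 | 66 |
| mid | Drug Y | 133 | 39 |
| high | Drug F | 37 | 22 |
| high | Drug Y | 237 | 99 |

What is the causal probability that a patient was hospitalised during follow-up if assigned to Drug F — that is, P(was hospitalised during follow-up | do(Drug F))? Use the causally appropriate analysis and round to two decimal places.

0.34

The stratified and pooled comparisons disagree (Drug Y wins within each inflammation score; Drug F wins overall), so the answer turns on the causal role of inflammation score.
Because the drug influences inflammation score, inflammation score is a post-treatment mediator, not a confounder. Stratifying on it would bias the estimate; the causal effect is the crude pooled difference.
So P(outcome | do(Drug F)) is just the pooled rate for Drug F: 168/500 = 0.336.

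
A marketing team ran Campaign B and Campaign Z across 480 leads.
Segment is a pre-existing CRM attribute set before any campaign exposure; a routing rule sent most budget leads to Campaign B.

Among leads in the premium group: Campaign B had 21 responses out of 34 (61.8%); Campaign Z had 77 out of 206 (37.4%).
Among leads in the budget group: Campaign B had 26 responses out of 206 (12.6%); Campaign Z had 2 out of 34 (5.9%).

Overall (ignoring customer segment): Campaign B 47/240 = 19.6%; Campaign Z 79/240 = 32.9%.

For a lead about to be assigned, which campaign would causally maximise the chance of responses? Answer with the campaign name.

Campaign B

Campaign B is higher inside every customer segment stratum but Campaign Z is higher in aggregate. Whether to stratify depends on how customer segment relates to the campaign.
Customer segment differs across campaigns for reasons unrelated to any effect of the campaign itself, and it separately predicts the outcome — a classic confounder. We must compare within customer segment levels.
Within each level — premium: 61.8% vs 37.4%; budget: 12.6% vs 5.9% — Campaign B is higher every time.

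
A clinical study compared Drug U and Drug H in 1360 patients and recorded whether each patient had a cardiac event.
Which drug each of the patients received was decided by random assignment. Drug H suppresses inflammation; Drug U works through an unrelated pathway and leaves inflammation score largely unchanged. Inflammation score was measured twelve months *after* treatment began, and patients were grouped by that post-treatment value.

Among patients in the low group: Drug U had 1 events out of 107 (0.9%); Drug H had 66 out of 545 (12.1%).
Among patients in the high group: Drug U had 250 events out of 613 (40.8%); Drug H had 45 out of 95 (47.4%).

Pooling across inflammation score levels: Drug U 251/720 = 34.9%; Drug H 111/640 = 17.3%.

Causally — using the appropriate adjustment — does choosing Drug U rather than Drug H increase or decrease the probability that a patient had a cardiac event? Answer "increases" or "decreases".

Inflammation score here is a post-treatment variable shaped by the drug; conditioning on it would introduce bias rather than remove it. The overall comparison is the causal one.
Pooled: Drug U 34.9% vs Drug H 17.3%; Drug H is lower overall.

increases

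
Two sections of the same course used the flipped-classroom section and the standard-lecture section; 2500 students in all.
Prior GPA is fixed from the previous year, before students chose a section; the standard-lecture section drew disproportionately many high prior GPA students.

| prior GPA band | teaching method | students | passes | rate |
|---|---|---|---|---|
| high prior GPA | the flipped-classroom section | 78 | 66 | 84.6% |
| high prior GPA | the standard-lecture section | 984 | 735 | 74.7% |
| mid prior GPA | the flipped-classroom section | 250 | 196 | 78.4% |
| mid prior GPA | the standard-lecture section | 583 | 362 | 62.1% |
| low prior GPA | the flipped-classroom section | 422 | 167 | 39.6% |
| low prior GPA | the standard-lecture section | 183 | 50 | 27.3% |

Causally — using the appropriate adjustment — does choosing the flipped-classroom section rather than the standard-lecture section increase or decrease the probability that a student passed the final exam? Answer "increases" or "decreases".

Prior GPA band is set before the teaching method has any effect — it is not caused by the teaching method — and it independently drives the outcome. That makes it a confounder, so the causal comparison is within prior GPA band levels.
Within each level — high prior GPA: 84.6% vs 74.7%; mid prior GPA: 78.4% vs 62.1%; low prior GPA: 39.6% vs 27.3% — the flipped-classroom section is higher every time.

increases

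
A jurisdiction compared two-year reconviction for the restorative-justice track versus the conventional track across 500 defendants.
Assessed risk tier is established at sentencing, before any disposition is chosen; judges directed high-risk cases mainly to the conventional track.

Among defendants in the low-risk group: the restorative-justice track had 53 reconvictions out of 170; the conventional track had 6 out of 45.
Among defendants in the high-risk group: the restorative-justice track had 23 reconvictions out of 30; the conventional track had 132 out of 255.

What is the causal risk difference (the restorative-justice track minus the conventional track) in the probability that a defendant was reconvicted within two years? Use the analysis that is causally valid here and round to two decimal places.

The imbalance in assessed risk tier arose from how defendants were allocated, not from anything the disposition did; and assessed risk tier independently affects the outcome. The pooled gap is confounded — condition on assessed risk tier.
Adjusting over the population distribution of assessed risk tier: 0.430·(0.312−0.133) + 0.570·(0.767−0.518) = +0.219.

+0.22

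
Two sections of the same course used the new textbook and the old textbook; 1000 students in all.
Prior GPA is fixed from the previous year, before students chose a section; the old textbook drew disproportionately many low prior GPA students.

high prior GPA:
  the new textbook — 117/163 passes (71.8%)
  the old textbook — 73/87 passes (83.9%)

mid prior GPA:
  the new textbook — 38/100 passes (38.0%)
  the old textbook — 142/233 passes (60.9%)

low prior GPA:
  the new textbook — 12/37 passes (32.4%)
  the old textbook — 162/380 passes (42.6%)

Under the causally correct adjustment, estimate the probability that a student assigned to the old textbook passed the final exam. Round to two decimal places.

0.59

Here prior GPA band is a common cause — it drives both which teaching method a case falls under and the outcome. The crude comparison mixes populations; the stratum-specific rates are the causally relevant ones.
Standardising the old textbook to the population prior GPA band mix: 0.250·73/87 + 0.333·142/233 + 0.417·162/380 = 0.590.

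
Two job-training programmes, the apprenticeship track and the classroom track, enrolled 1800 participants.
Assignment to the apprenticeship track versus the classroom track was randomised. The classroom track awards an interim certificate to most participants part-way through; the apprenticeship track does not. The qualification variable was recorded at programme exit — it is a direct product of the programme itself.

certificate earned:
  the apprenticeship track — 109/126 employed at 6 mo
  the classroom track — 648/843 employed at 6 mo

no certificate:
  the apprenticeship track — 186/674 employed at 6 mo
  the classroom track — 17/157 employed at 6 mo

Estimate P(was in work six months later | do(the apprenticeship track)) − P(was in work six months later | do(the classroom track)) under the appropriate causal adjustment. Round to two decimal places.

-0.30

The stratified and pooled comparisons disagree (the apprenticeship track wins within each qualification attained during the programme; the classroom track wins overall), so the answer turns on the causal role of qualification attained during the programme.
Qualification attained during the programme lies on the pathway programme → qualification attained during the programme → outcome, so adjusting for it blocks the indirect effect. For the total causal effect of programme, use the unadjusted pooled rates.
The causal difference is the pooled difference: 0.369 − 0.665 = -0.296.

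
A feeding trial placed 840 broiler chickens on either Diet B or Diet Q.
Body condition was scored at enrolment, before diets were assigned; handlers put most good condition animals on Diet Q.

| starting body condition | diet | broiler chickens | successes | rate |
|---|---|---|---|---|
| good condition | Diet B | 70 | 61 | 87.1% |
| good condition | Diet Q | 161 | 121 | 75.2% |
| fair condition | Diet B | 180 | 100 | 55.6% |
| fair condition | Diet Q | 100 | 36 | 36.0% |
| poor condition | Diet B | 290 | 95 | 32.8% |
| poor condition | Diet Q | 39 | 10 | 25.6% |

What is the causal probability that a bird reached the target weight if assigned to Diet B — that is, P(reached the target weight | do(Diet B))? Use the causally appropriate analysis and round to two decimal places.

0.55

Since starting body condition is a pre-existing factor (not a product of the diet) and it affects the outcome on its own, it is a confounder. The stratified rates, not the pooled rate, identify the causal effect.
Standardising Diet B to the population starting body condition mix: 0.275·61/70 + 0.333·100/180 + 0.392·95/290 = 0.553.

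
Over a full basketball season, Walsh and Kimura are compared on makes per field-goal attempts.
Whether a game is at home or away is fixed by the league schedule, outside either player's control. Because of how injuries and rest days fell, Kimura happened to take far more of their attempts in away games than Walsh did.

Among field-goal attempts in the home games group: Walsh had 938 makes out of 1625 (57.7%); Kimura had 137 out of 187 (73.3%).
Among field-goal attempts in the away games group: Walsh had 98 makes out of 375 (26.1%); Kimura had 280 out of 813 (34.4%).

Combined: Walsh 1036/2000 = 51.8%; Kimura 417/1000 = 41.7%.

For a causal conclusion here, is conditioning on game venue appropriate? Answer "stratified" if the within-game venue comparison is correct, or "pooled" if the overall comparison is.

stratified

Nothing the player does changes game venue; the imbalance is an allocation artefact. With game venue also predicting the outcome, the pooled figure is confounded, and the within-stratum comparison is the causal one.
Within each level — home games: 57.7% vs 73.3%; away games: 26.1% vs 34.4% — Kimura is higher every time.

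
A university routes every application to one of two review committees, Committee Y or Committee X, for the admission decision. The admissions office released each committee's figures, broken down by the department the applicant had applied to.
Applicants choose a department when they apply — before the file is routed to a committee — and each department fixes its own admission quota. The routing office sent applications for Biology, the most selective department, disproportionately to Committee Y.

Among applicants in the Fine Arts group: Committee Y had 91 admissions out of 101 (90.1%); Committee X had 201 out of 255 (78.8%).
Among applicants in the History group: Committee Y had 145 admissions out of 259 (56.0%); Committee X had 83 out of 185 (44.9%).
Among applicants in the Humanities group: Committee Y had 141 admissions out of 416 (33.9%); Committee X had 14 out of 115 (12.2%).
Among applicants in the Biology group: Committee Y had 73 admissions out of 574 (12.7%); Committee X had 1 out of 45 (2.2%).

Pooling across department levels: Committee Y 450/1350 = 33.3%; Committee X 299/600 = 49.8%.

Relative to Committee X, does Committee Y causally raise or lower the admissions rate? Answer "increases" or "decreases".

increases

Department differs across review committees for reasons unrelated to any effect of the review committee itself, and it separately predicts the outcome — a classic confounder. We must compare within department levels.
Within each level — Fine Arts: 90.1% vs 78.8%; History: 56.0% vs 44.9%; Humanities: 33.9% vs 12.2%; Biology: 12.7% vs 2.2% — Committee Y is higher every time.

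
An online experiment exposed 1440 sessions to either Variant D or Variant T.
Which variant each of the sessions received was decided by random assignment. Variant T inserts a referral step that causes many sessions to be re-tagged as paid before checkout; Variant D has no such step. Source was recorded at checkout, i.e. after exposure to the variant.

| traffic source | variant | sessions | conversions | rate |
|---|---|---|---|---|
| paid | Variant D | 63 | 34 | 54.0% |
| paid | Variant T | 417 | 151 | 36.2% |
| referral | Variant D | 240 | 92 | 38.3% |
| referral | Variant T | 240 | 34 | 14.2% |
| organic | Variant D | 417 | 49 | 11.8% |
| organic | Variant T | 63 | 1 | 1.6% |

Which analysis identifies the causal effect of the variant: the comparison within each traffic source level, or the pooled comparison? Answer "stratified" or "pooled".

pooled

Traffic source is downstream of the variant. One should not condition on a consequence of treatment, so the overall rates are the right comparison.
Pooled: Variant D 24.3% vs Variant T 25.8%; Variant T is higher overall.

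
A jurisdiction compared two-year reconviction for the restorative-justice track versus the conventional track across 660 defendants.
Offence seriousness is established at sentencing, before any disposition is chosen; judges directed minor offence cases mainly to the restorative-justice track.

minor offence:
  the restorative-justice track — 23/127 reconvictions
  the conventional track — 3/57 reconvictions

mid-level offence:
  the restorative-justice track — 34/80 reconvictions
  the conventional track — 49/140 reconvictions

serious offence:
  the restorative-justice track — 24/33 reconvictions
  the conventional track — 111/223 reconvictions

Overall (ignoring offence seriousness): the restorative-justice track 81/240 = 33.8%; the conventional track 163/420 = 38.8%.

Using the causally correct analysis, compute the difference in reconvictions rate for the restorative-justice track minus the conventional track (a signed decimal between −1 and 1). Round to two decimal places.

+0.15

Nothing the disposition does changes offence seriousness; the imbalance is an allocation artefact. With offence seriousness also predicting the outcome, the pooled figure is confounded, and the within-stratum comparison is the causal one.
Adjusting over the population distribution of offence seriousness: 0.279·(0.181−0.053) + 0.333·(0.425−0.350) + 0.388·(0.727−0.498) = +0.150.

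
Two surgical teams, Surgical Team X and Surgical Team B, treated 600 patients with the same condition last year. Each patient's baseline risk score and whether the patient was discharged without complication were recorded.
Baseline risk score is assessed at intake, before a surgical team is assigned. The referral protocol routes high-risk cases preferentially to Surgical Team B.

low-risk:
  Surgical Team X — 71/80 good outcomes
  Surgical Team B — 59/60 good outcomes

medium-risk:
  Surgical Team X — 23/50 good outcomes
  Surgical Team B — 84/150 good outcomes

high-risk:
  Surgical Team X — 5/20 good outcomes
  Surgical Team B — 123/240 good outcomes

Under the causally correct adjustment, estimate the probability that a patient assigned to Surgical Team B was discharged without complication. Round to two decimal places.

Here baseline risk score is a common cause — it drives both which surgical team a case falls under and the outcome. The crude comparison mixes populations; the stratum-specific rates are the causally relevant ones.
Standardising Surgical Team B to the population baseline risk score mix: 0.233·59/60 + 0.333·84/150 + 0.433·123/240 = 0.638.

0.64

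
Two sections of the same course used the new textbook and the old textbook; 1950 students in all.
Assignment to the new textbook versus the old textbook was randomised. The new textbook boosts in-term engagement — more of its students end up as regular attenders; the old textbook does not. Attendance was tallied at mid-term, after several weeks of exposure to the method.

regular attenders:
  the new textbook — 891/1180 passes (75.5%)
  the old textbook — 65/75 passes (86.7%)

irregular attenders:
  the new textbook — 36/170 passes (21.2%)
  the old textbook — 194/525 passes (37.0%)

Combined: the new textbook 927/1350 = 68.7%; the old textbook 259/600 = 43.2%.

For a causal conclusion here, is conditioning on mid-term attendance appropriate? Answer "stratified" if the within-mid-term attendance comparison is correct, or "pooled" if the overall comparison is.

The mid-term attendance-specific comparison favours the old textbook throughout, but the pooled figures favour the new textbook. The question is whether to condition on mid-term attendance.
Mid-term attendance is downstream of the teaching method. One should not condition on a consequence of treatment, so the overall rates are the right comparison.
Pooled: the new textbook 68.7% vs the old textbook 43.2%; the new textbook is higher overall.

pooled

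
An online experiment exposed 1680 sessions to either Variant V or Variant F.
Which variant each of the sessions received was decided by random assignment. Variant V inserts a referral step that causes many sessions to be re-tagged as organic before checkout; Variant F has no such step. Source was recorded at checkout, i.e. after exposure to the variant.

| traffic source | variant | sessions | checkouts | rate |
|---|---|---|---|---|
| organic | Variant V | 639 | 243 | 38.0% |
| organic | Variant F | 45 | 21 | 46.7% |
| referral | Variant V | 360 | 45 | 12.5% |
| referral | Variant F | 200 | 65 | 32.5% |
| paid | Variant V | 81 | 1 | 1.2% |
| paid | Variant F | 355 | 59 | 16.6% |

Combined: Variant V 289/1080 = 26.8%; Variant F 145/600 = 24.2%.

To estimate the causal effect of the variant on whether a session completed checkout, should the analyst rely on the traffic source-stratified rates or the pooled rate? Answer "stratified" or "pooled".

Traffic source lies on the pathway variant → traffic source → outcome, so adjusting for it blocks the indirect effect. For the total causal effect of variant, use the unadjusted pooled rates.
Pooled: Variant V 26.8% vs Variant F 24.2%; Variant V is higher overall.

pooled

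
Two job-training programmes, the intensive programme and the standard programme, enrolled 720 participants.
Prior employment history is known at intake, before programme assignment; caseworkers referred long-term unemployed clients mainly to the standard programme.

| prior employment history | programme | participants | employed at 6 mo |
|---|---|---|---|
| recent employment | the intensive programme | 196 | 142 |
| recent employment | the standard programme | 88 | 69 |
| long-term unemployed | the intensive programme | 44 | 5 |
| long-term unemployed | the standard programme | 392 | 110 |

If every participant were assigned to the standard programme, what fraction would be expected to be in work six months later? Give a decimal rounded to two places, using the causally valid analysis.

The imbalance in prior employment history arose from how participants were allocated, not from anything the programme did; and prior employment history independently affects the outcome. The pooled gap is confounded — condition on prior employment history.
Standardising the standard programme to the population prior employment history mix: 0.394·69/88 + 0.606·110/392 = 0.479.

0.48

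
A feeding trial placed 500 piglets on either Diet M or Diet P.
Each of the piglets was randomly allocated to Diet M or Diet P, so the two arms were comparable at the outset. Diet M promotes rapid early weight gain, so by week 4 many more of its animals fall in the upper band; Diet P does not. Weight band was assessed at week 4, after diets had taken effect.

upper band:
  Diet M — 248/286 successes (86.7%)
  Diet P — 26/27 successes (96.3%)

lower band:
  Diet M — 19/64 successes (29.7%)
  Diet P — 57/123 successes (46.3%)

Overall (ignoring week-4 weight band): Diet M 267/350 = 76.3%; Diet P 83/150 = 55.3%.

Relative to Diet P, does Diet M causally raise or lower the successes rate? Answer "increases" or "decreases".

increases

Because the diet influences week-4 weight band, week-4 weight band is a post-treatment mediator, not a confounder. Stratifying on it would bias the estimate; the causal effect is the crude pooled difference.
Pooled: Diet M 76.3% vs Diet P 55.3%; Diet M is higher overall.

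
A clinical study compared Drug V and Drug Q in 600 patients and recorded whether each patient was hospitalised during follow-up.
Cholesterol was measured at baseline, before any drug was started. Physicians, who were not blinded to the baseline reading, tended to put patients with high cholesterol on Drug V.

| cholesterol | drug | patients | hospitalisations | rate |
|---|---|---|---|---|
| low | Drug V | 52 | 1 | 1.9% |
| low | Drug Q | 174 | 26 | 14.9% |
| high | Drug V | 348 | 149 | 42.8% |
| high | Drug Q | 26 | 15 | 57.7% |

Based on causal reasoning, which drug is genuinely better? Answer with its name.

Drug V

Here cholesterol is a common cause — it drives both which drug a case falls under and the outcome. The crude comparison mixes populations; the stratum-specific rates are the causally relevant ones.
Within each level — low: 1.9% vs 14.9%; high: 42.8% vs 57.7% — Drug V is lower every time.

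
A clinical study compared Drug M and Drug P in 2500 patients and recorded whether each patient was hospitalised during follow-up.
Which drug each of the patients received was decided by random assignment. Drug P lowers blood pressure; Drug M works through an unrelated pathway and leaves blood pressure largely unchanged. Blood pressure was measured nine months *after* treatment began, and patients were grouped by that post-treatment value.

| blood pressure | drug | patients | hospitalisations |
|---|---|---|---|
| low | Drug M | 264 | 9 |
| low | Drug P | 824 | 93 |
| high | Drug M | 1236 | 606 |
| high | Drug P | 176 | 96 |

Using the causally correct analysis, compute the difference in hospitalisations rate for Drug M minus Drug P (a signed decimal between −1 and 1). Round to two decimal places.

+0.22

The blood pressure-specific comparison favours Drug M throughout, but the pooled figures favour Drug P. The question is whether to condition on blood pressure.
Because the drug influences blood pressure, blood pressure is a post-treatment mediator, not a confounder. Stratifying on it would bias the estimate; the causal effect is the crude pooled difference.
The causal difference is the pooled difference: 0.410 − 0.189 = +0.221.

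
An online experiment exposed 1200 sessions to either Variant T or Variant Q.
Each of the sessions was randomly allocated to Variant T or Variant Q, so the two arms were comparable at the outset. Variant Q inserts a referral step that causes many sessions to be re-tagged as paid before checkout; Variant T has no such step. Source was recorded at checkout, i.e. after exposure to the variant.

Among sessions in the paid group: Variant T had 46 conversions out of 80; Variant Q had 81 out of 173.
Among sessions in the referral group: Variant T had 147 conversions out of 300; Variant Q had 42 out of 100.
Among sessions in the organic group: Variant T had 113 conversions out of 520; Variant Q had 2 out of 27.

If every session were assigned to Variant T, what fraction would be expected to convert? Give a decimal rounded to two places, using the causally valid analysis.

0.34

Variant T is higher inside every traffic source stratum but Variant Q is higher in aggregate. Whether to stratify depends on how traffic source relates to the variant.
Traffic source lies on the pathway variant → traffic source → outcome, so adjusting for it blocks the indirect effect. For the total causal effect of variant, use the unadjusted pooled rates.
So P(outcome | do(Variant T)) is just the pooled rate for Variant T: 306/900 = 0.340.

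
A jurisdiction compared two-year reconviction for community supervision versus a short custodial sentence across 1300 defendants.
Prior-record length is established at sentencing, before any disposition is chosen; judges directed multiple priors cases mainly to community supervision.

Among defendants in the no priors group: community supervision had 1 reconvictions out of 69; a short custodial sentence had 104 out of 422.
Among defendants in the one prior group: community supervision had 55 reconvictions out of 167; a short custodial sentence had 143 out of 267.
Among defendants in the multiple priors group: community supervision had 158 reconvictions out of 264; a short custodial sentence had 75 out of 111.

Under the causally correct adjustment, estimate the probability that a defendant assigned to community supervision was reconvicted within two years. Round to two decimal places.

0.29

community supervision is lower inside every prior-record length stratum but a short custodial sentence is lower in aggregate. Whether to stratify depends on how prior-record length relates to the disposition.
Prior-record length is set before the disposition has any effect — it is not caused by the disposition — and it independently drives the outcome. That makes it a confounder, so the causal comparison is within prior-record length levels.
Standardising community supervision to the population prior-record length mix: 0.378·1/69 + 0.334·55/167 + 0.288·158/264 = 0.288.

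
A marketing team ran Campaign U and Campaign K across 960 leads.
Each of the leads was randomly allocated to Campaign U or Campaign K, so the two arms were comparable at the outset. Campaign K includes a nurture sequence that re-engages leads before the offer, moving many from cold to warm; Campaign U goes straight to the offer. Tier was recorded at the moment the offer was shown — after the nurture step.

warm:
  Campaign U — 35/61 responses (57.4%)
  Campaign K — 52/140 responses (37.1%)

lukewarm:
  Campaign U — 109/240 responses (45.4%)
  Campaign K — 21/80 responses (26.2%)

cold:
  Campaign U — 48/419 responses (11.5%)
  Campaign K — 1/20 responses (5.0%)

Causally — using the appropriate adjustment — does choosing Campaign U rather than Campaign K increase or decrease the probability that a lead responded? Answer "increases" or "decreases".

Within every engagement tier level Campaign U has the higher rate, yet pooled Campaign K does — Simpson's reversal.
Because the campaign influences engagement tier, engagement tier is a post-treatment mediator, not a confounder. Stratifying on it would bias the estimate; the causal effect is the crude pooled difference.
Pooled: Campaign U 26.7% vs Campaign K 30.8%; Campaign K is higher overall.

decreases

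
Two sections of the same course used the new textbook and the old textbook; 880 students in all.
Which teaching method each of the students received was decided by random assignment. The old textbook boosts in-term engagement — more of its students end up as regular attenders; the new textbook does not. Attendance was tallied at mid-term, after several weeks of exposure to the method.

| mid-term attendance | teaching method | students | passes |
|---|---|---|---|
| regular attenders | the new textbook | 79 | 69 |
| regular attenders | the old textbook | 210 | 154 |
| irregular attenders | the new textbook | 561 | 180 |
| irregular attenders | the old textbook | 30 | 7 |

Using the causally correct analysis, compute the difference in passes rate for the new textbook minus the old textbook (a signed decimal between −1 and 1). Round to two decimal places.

Mid-term attendance lies on the pathway teaching method → mid-term attendance → outcome, so adjusting for it blocks the indirect effect. For the total causal effect of teaching method, use the unadjusted pooled rates.
The causal difference is the pooled difference: 0.389 − 0.671 = -0.282.

-0.28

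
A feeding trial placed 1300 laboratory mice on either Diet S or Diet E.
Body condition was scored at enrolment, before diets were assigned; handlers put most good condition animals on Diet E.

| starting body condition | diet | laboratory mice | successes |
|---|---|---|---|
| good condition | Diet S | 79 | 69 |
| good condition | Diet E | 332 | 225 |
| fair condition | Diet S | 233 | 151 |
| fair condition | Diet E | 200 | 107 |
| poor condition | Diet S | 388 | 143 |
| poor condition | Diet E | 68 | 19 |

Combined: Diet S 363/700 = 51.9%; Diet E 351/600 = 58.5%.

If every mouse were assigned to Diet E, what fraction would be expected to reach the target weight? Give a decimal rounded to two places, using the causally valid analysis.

0.49

Starting body condition differs across diets for reasons unrelated to any effect of the diet itself, and it separately predicts the outcome — a classic confounder. We must compare within starting body condition levels.
Standardising Diet E to the population starting body condition mix: 0.316·225/332 + 0.333·107/200 + 0.351·19/68 = 0.490.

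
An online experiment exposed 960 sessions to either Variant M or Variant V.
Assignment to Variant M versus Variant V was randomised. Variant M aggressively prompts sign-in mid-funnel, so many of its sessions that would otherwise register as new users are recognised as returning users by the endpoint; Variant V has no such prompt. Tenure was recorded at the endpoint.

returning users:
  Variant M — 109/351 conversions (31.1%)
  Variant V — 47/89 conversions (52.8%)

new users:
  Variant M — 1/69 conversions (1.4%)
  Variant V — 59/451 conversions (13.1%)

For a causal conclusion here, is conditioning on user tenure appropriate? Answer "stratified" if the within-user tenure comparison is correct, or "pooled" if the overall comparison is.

The distribution of user tenure is itself part of what the variant does — it is an intermediate outcome. Holding it fixed would remove that part of the effect; the total effect is the pooled difference.
Pooled: Variant M 26.2% vs Variant V 19.6%; Variant M is higher overall.

pooled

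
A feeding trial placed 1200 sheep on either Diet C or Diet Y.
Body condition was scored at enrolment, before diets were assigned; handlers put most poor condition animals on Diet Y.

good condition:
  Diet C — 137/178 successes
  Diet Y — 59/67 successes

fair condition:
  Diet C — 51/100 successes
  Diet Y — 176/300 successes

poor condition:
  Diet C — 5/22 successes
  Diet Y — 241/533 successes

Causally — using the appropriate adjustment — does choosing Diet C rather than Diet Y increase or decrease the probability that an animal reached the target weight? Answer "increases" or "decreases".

decreases

The starting body condition-specific comparison favours Diet Y throughout, but the pooled figures favour Diet C. The question is whether to condition on starting body condition.
Starting body condition satisfies the back-door criterion: it is not a descendant of the diet, and it blocks the spurious path from diet to outcome. Adjusting for it (i.e., using the within-starting body condition rates) gives the causal effect.
Within each level — good condition: 77.0% vs 88.1%; fair condition: 51.0% vs 58.7%; poor condition: 22.7% vs 45.2% — Diet Y is higher every time.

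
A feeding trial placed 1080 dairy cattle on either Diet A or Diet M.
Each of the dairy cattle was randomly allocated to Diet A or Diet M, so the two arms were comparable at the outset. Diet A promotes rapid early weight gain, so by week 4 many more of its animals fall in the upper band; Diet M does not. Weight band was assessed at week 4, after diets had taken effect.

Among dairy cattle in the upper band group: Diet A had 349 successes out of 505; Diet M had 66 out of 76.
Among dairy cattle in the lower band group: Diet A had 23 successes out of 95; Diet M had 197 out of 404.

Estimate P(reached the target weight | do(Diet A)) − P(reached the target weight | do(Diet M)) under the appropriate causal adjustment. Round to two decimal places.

Week-4 weight band is downstream of the diet. One should not condition on a consequence of treatment, so the overall rates are the right comparison.
The causal difference is the pooled difference: 0.620 − 0.548 = +0.072.

+0.07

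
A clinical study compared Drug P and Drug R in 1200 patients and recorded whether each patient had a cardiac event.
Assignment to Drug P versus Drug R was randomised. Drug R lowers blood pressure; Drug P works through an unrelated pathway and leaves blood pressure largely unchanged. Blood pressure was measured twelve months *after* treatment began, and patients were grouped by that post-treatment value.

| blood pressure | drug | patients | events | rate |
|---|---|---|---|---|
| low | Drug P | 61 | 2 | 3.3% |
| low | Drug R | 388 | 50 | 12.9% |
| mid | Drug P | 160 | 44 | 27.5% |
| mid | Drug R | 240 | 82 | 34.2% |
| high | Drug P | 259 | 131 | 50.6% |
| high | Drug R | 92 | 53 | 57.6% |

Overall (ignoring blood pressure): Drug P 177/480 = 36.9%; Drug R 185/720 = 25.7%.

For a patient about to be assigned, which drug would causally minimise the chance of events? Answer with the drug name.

Drug R

Within every blood pressure level Drug P has the lower rate, yet pooled Drug R does — Simpson's reversal.
Blood pressure is downstream of the drug. One should not condition on a consequence of treatment, so the overall rates are the right comparison.
Pooled: Drug P 36.9% vs Drug R 25.7%; Drug R is lower overall.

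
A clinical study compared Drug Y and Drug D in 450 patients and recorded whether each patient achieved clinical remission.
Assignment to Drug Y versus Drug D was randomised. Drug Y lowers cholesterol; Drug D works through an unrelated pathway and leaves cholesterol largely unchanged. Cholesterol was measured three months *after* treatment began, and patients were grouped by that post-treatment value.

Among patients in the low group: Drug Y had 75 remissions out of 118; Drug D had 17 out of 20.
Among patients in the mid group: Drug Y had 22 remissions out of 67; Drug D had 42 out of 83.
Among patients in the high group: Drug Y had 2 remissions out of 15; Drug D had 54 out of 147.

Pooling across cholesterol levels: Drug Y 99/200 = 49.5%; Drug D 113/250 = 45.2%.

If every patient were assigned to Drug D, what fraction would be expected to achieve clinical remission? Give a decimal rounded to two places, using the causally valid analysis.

0.45

Drug D is higher inside every cholesterol stratum but Drug Y is higher in aggregate. Whether to stratify depends on how cholesterol relates to the drug.
Stratifying would compare drugs among patients the drugs themselves sorted into cholesterol groups — a form of selection on an intermediate. The unconditioned pooled rates give the total causal effect.
So P(outcome | do(Drug D)) is just the pooled rate for Drug D: 113/250 = 0.452.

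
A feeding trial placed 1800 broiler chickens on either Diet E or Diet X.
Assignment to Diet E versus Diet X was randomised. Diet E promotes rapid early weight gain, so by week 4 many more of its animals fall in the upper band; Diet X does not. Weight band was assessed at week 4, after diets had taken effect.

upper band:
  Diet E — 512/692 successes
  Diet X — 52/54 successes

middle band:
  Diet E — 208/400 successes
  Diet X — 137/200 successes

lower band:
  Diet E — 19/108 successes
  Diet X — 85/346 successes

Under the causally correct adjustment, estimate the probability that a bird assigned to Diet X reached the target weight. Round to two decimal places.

0.46

The stratified and pooled comparisons disagree (Diet X wins within each week-4 weight band; Diet E wins overall), so the answer turns on the causal role of week-4 weight band.
Week-4 weight band is recorded after the diet and is itself shifted by it — it sits on the causal path from diet to outcome. Conditioning on a mediator would strip out part of the effect we want; the pooled comparison gives the total causal effect.
So P(outcome | do(Diet X)) is just the pooled rate for Diet X: 274/600 = 0.457.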